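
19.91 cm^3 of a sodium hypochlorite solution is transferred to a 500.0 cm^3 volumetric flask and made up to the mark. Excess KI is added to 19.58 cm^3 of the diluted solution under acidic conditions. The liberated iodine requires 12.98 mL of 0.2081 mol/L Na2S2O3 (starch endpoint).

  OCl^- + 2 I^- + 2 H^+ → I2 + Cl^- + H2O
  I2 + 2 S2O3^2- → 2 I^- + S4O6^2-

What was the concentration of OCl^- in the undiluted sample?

n(S2O3^2-) = 0.01298 × 0.2081 = 2.701 × 10^-3 mol
n(I2) = n(S2O3^2-)/2 = 1.351 × 10^-3 mol
n(OCl^-) in the aliquot = 1.351 × 10^-3 mol (1:1 ratio)
[OCl^-]_dilute = 1.351 × 10^-3 / 0.01958 = 0.06898 mol/L
[OCl^-]_original = 0.06898 × 500.0/19.91 = 1.732 mol/L

1.732 mol/L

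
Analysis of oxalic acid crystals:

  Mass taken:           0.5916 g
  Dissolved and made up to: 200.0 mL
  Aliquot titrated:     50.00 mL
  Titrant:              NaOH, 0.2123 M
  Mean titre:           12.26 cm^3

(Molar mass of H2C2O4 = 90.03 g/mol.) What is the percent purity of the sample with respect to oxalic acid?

79.22 %

H2C2O4 + 2 NaOH → Na2C2O4 + 2 H2O
n(NaOH) per titration = 0.01226 × 0.2123 = 2.603 × 10^-3 mol
From the 1:2 ratio, n(H2C2O4) in each aliquot = 1/2 × 2.603 × 10^-3 = 1.301 × 10^-3 mol
n(H2C2O4) in the whole flask = 1.301 × 10^-3 × 200.0/50.00 = 5.206 × 10^-3 mol
mass of H2C2O4 = 5.206 × 10^-3 × 90.03 = 0.4687 g
% H2C2O4 = 0.4687 / 0.5916 × 100 = 79.22 %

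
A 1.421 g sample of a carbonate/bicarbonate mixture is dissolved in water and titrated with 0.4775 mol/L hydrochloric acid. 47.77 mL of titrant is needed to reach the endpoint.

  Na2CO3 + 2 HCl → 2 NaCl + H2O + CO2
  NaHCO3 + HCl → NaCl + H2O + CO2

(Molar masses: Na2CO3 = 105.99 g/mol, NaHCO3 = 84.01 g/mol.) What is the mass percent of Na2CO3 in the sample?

n(HCl) = 0.04777 × 0.4775 = 0.02281 mol
Let x = n(Na2CO3), y = n(NaHCO3).
Titrant: 2x + 1y = 0.02281;  mass: 105.99x + 84.01y = 1.421
Solving, x = 7.985 × 10^-3 mol, y = 6.841 × 10^-3 mol
mass of Na2CO3 = 7.985 × 10^-3 × 105.99 = 0.8463 g
% Na2CO3 = 0.8463 / 1.421 × 100 = 59.56 %

59.56 %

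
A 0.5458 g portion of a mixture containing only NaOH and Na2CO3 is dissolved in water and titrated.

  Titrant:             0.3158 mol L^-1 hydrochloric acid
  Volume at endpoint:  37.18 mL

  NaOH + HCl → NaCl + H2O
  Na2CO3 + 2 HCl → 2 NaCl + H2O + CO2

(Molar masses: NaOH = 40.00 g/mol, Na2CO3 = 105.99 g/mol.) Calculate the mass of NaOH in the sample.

n(HCl) = 0.03718 × 0.3158 = 0.01174 mol
Let x = n(NaOH), y = n(Na2CO3).
Titrant: 1x + 2y = 0.01174;  mass: 40.00x + 105.99y = 0.5458
Solving, x = 5.882 × 10^-3 mol, y = 2.930 × 10^-3 mol
mass of NaOH = 5.882 × 10^-3 × 40.00 = 0.2353 g

0.2353 g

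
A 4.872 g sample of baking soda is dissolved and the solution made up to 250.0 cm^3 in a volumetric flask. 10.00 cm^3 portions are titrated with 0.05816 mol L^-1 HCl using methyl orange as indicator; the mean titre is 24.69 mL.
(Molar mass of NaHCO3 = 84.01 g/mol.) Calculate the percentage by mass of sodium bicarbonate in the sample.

61.90 %

NaHCO3 + HCl → NaCl + H2O + CO2
n(HCl) per titration = 0.02469 × 0.05816 = 1.436 × 10^-3 mol
n(NaHCO3) in each aliquot = 1.436 × 10^-3 mol (1:1 ratio)
n(NaHCO3) in the whole flask = 1.436 × 10^-3 × 250.0/10.00 = 0.03590 mol
mass of NaHCO3 = 0.03590 × 84.01 = 3.016 g
% NaHCO3 = 3.016 / 4.872 × 100 = 61.90 %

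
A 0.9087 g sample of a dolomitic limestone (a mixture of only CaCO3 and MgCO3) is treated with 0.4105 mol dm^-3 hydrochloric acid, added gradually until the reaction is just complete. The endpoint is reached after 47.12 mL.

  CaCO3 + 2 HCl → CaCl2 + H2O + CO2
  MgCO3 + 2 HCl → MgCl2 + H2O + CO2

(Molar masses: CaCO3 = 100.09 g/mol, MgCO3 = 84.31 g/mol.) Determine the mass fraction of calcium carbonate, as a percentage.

n(HCl) = 0.04712 × 0.4105 = 0.01934 mol
Let x = n(CaCO3), y = n(MgCO3).
Titrant: 2x + 2y = 0.01934;  mass: 100.09x + 84.31y = 0.9087
Solving, x = 5.913 × 10^-3 mol, y = 3.758 × 10^-3 mol
mass of CaCO3 = 5.913 × 10^-3 × 100.09 = 0.5918 g
% CaCO3 = 0.5918 / 0.9087 × 100 = 65.13 %

65.13 %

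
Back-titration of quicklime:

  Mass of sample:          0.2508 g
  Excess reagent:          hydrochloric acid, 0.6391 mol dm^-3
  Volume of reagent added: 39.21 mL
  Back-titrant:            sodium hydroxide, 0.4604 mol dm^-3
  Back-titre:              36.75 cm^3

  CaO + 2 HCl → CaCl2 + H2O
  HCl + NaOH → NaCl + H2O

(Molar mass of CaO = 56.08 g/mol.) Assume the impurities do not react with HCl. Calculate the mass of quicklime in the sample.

0.2282 g

n(HCl) added = 0.03921 × 0.6391 = 0.02506 mol
n(NaOH) used in back-titration = 0.03675 × 0.4604 = 0.01692 mol
n(HCl) left over = 0.01692 mol (1:1 ratio)
n(HCl) consumed by analyte = 0.02506 − 0.01692 = 8.139 × 10^-3 mol
From the 1:2 ratio, n(CaO) = 1/2 × 8.139 × 10^-3 = 4.070 × 10^-3 mol
mass of CaO = 4.070 × 10^-3 × 56.08 = 0.2282 g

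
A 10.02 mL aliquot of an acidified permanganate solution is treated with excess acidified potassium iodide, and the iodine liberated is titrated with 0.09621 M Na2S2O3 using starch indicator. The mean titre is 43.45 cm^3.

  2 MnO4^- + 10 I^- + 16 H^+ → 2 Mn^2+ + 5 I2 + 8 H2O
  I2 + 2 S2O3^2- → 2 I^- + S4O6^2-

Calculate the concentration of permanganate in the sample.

0.08344 M

n(S2O3^2-) = 0.04345 × 0.09621 = 4.180 × 10^-3 mol
n(I2) = n(S2O3^2-)/2 = 2.090 × 10^-3 mol
From the 2:5 ratio, n(MnO4^-) in the aliquot = 2/5 × 2.090 × 10^-3 = 8.361 × 10^-4 mol
[MnO4^-] = 8.361 × 10^-4 / 0.01002 = 0.08344 mol/L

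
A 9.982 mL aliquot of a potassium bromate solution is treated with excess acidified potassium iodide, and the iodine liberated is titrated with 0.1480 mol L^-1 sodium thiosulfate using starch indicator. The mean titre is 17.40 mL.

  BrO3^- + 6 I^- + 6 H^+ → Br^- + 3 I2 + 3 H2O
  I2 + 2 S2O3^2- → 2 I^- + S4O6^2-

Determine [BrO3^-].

0.04300 mol/L

n(S2O3^2-) = 0.01740 × 0.1480 = 2.575 × 10^-3 mol
n(I2) = n(S2O3^2-)/2 = 1.288 × 10^-3 mol
From the 1:3 ratio, n(BrO3^-) in the aliquot = 1/3 × 1.288 × 10^-3 = 4.292 × 10^-4 mol
[BrO3^-] = 4.292 × 10^-4 / 0.009982 = 0.04300 mol/L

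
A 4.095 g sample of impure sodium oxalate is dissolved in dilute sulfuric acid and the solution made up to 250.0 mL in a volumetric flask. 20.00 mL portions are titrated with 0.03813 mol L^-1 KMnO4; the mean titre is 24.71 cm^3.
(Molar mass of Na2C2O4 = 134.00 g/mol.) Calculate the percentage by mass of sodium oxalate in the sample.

96.35 %

2 MnO4^- + 5 C2O4^2- + 16 H^+ → 2 Mn^2+ + 10 CO2 + 8 H2O
n(KMnO4) per titration = 0.02471 × 0.03813 = 9.422 × 10^-4 mol
From the 5:2 ratio, n(Na2C2O4) in each aliquot = 5/2 × 9.422 × 10^-4 = 2.355 × 10^-3 mol
n(Na2C2O4) in the whole flask = 2.355 × 10^-3 × 250.0/20.00 = 0.02944 mol
mass of Na2C2O4 = 0.02944 × 134.00 = 3.945 g
% Na2C2O4 = 3.945 / 4.095 × 100 = 96.35 %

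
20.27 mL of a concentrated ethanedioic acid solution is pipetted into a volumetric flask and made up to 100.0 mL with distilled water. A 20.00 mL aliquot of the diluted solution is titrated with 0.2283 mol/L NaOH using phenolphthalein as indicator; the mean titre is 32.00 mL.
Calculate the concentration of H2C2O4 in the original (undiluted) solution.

0.9010 mol/L

H2C2O4 + 2 NaOH → Na2C2O4 + 2 H2O
n(NaOH) = 0.03200 × 0.2283 = 7.306 × 10^-3 mol
From the 1:2 ratio, n(H2C2O4) in the aliquot = 1/2 × 7.306 × 10^-3 = 3.653 × 10^-3 mol
[H2C2O4]_dilute = 3.653 × 10^-3 / 0.02000 = 0.1826 mol/L
Dilution factor = 100.0 / 20.27 = 4.933
[H2C2O4]_stock = 0.1826 × 4.933 = 0.9010 mol/L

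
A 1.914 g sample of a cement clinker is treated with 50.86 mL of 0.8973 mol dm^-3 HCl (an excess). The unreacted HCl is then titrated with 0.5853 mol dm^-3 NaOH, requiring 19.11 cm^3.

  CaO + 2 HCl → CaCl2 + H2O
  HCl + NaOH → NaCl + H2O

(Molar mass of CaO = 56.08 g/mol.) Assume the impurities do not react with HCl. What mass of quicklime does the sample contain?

n(HCl) added = 0.05086 × 0.8973 = 0.04564 mol
n(NaOH) used in back-titration = 0.01911 × 0.5853 = 0.01119 mol
n(HCl) left over = 0.01119 mol (1:1 ratio)
n(HCl) consumed by analyte = 0.04564 − 0.01119 = 0.03445 mol
From the 1:2 ratio, n(CaO) = 1/2 × 0.03445 = 0.01723 mol
mass of CaO = 0.01723 × 56.08 = 0.9660 g

0.9660 g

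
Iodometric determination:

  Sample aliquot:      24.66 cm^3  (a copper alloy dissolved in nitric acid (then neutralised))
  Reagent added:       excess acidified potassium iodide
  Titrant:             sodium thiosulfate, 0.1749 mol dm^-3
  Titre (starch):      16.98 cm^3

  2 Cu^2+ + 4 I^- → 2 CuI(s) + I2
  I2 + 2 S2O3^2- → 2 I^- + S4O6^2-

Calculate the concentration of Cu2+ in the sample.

0.1204 mol/L

n(S2O3^2-) = 0.01698 × 0.1749 = 2.970 × 10^-3 mol
n(I2) = n(S2O3^2-)/2 = 1.485 × 10^-3 mol
From the 2:1 ratio, n(Cu2+) in the aliquot = 2/1 × 1.485 × 10^-3 = 2.970 × 10^-3 mol
[Cu2+] = 2.970 × 10^-3 / 0.02466 = 0.1204 mol/L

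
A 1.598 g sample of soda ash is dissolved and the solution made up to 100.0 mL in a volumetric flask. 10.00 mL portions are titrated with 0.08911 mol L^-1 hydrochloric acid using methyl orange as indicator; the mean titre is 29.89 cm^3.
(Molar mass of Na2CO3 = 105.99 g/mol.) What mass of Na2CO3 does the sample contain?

1.412 g

Na2CO3 + 2 HCl → 2 NaCl + H2O + CO2
n(HCl) per titration = 0.02989 × 0.08911 = 2.663 × 10^-3 mol
From the 1:2 ratio, n(Na2CO3) in each aliquot = 1/2 × 2.663 × 10^-3 = 1.332 × 10^-3 mol
n(Na2CO3) in the whole flask = 1.332 × 10^-3 × 100.0/10.00 = 0.01332 mol
mass of Na2CO3 = 0.01332 × 105.99 = 1.412 g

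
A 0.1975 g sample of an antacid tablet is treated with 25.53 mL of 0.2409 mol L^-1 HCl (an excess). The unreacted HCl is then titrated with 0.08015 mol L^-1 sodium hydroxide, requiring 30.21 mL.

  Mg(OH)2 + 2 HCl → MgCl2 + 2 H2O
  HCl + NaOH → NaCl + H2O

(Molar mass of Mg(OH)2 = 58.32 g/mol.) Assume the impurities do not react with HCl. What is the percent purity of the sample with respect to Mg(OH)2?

55.05 %

n(HCl) added = 0.02553 × 0.2409 = 6.150 × 10^-3 mol
n(NaOH) used in back-titration = 0.03021 × 0.08015 = 2.421 × 10^-3 mol
n(HCl) left over = 2.421 × 10^-3 mol (1:1 ratio)
n(HCl) consumed by analyte = 6.150 × 10^-3 − 2.421 × 10^-3 = 3.729 × 10^-3 mol
From the 1:2 ratio, n(Mg(OH)2) = 1/2 × 3.729 × 10^-3 = 1.864 × 10^-3 mol
mass of Mg(OH)2 = 1.864 × 10^-3 × 58.32 = 0.1087 g
% Mg(OH)2 = 0.1087 / 0.1975 × 100 = 55.05 %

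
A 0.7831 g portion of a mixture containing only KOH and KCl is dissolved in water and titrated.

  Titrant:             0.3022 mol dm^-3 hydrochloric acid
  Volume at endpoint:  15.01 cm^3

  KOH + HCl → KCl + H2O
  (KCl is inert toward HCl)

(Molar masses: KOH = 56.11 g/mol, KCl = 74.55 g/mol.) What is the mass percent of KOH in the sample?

n(HCl) = 0.01501 × 0.3022 = 4.536 × 10^-3 mol
Let x = n(KOH), y = n(KCl).
Titrant: 1x = 4.536 × 10^-3;  mass: 56.11x + 74.55y = 0.7831
Solving, x = 4.536 × 10^-3 mol, y = 7.090 × 10^-3 mol
mass of KOH = 4.536 × 10^-3 × 56.11 = 0.2545 g
% KOH = 0.2545 / 0.7831 × 100 = 32.50 %

32.50 %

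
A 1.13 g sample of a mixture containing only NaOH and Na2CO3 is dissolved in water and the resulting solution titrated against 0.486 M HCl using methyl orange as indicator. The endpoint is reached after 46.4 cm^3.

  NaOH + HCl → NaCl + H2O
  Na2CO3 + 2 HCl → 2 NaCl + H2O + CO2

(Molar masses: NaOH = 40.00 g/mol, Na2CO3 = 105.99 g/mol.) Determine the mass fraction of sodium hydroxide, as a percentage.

n(HCl) = 0.0464 × 0.486 = 0.0226 mol
Let x = n(NaOH), y = n(Na2CO3).
Titrant: 1x + 2y = 0.0226;  mass: 40.00x + 105.99y = 1.13
Solving, x = 5.01 × 10^-3 mol, y = 8.77 × 10^-3 mol
mass of NaOH = 5.01 × 10^-3 × 40.00 = 0.200 g
% NaOH = 0.200 / 1.13 × 100 = 17.7 %

17.7 %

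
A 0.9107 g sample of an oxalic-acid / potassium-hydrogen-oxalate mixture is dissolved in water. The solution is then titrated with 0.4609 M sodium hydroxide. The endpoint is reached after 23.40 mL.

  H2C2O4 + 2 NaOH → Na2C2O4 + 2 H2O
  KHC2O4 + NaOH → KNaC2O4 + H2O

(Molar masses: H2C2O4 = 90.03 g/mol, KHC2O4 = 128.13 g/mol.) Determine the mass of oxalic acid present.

n(NaOH) = 0.02340 × 0.4609 = 0.01079 mol
Let x = n(H2C2O4), y = n(KHC2O4).
Titrant: 2x + 1y = 0.01079;  mass: 90.03x + 128.13y = 0.9107
Solving, x = 2.835 × 10^-3 mol, y = 5.116 × 10^-3 mol
mass of H2C2O4 = 2.835 × 10^-3 × 90.03 = 0.2552 g

0.2552 g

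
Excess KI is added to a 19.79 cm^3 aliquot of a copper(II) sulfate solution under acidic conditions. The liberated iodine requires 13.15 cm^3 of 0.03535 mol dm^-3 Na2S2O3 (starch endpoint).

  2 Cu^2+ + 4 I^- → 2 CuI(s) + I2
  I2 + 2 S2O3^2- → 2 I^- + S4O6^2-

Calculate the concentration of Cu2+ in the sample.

n(S2O3^2-) = 0.01315 × 0.03535 = 4.649 × 10^-4 mol
n(I2) = n(S2O3^2-)/2 = 2.324 × 10^-4 mol
From the 2:1 ratio, n(Cu2+) in the aliquot = 2/1 × 2.324 × 10^-4 = 4.649 × 10^-4 mol
[Cu2+] = 4.649 × 10^-4 / 0.01979 = 0.02349 mol/L

0.02349 mol/L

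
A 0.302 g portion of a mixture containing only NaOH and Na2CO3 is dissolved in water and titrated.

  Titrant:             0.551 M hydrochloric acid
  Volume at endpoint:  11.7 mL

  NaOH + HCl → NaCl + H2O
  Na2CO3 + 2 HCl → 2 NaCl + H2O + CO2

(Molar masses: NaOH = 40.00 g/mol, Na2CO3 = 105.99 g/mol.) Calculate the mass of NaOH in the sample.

n(HCl) = 0.0117 × 0.551 = 6.45 × 10^-3 mol
Let x = n(NaOH), y = n(Na2CO3).
Titrant: 1x + 2y = 6.45 × 10^-3;  mass: 40.00x + 105.99y = 0.302
Solving, x = 3.05 × 10^-3 mol, y = 1.70 × 10^-3 mol
mass of NaOH = 3.05 × 10^-3 × 40.00 = 0.122 g

0.122 g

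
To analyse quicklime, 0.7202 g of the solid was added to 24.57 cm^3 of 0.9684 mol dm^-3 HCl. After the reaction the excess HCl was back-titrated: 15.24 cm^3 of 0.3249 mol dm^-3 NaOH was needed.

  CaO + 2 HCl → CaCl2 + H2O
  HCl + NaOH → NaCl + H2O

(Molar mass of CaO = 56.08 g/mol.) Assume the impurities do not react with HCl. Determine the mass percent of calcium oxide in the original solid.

n(HCl) added = 0.02457 × 0.9684 = 0.02379 mol
n(NaOH) used in back-titration = 0.01524 × 0.3249 = 4.951 × 10^-3 mol
n(HCl) left over = 4.951 × 10^-3 mol (1:1 ratio)
n(HCl) consumed by analyte = 0.02379 − 4.951 × 10^-3 = 0.01884 mol
From the 1:2 ratio, n(CaO) = 1/2 × 0.01884 = 9.421 × 10^-3 mol
mass of CaO = 9.421 × 10^-3 × 56.08 = 0.5283 g
% CaO = 0.5283 / 0.7202 × 100 = 73.36 %

73.36 %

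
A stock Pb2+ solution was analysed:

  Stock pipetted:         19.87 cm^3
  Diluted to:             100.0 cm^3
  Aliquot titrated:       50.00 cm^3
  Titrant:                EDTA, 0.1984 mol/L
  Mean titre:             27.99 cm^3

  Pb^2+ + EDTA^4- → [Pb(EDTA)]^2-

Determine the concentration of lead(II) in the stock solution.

n(EDTA) = 0.02799 × 0.1984 = 5.553 × 10^-3 mol
n(Pb2+) in the aliquot = 5.553 × 10^-3 mol (1:1 ratio)
[Pb2+]_dilute = 5.553 × 10^-3 / 0.05000 = 0.1111 mol/L
Dilution factor = 100.0 / 19.87 = 5.033
[Pb2+]_stock = 0.1111 × 5.033 = 0.5590 mol/L

0.5590 mol/L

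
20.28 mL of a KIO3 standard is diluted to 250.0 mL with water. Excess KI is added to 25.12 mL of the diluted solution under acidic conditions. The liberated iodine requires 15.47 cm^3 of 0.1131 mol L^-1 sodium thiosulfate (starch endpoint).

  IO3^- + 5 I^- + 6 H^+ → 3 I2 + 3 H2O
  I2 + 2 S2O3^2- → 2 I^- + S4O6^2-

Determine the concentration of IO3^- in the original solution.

n(S2O3^2-) = 0.01547 × 0.1131 = 1.750 × 10^-3 mol
n(I2) = n(S2O3^2-)/2 = 8.748 × 10^-4 mol
From the 1:3 ratio, n(IO3^-) in the aliquot = 1/3 × 8.748 × 10^-4 = 2.916 × 10^-4 mol
[IO3^-]_dilute = 2.916 × 10^-4 / 0.02512 = 0.01161 mol/L
[IO3^-]_original = 0.01161 × 250.0/20.28 = 0.1431 mol/L

0.1431 mol/L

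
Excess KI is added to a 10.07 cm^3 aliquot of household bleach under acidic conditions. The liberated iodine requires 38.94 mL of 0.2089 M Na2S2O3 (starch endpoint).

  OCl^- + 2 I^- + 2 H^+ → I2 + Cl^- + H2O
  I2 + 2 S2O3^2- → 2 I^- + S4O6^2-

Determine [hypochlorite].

0.4039 M

n(S2O3^2-) = 0.03894 × 0.2089 = 8.135 × 10^-3 mol
n(I2) = n(S2O3^2-)/2 = 4.067 × 10^-3 mol
n(OCl^-) in the aliquot = 4.067 × 10^-3 mol (1:1 ratio)
[OCl^-] = 4.067 × 10^-3 / 0.01007 = 0.4039 mol/L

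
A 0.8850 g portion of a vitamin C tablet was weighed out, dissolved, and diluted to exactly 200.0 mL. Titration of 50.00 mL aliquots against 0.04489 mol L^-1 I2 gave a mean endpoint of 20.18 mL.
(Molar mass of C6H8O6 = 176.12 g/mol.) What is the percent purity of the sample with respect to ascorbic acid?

C6H8O6 + I2 → C6H6O6 + 2 HI
n(I2) per titration = 0.02018 × 0.04489 = 9.059 × 10^-4 mol
n(C6H8O6) in each aliquot = 9.059 × 10^-4 mol (1:1 ratio)
n(C6H8O6) in the whole flask = 9.059 × 10^-4 × 200.0/50.00 = 3.624 × 10^-3 mol
mass of C6H8O6 = 3.624 × 10^-3 × 176.12 = 0.6382 g
% C6H8O6 = 0.6382 / 0.8850 × 100 = 72.11 %

72.11 %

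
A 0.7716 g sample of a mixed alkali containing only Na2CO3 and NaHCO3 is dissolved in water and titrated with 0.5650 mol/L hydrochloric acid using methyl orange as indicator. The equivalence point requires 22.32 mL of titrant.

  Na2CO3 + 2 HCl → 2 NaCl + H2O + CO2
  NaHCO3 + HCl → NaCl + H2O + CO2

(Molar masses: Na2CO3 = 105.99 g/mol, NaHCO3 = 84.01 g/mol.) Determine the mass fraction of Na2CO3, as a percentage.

n(HCl) = 0.02232 × 0.5650 = 0.01261 mol
Let x = n(Na2CO3), y = n(NaHCO3).
Titrant: 2x + 1y = 0.01261;  mass: 105.99x + 84.01y = 0.7716
Solving, x = 4.640 × 10^-3 mol, y = 3.330 × 10^-3 mol
mass of Na2CO3 = 4.640 × 10^-3 × 105.99 = 0.4918 g
% Na2CO3 = 0.4918 / 0.7716 × 100 = 63.74 %

63.74 %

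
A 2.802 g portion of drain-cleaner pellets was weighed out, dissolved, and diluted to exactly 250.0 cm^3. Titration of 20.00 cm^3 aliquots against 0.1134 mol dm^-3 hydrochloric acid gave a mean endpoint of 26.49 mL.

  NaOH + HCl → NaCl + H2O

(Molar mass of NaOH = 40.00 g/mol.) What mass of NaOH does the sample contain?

1.502 g

n(HCl) per titration = 0.02649 × 0.1134 = 3.004 × 10^-3 mol
n(NaOH) in each aliquot = 3.004 × 10^-3 mol (1:1 ratio)
n(NaOH) in the whole flask = 3.004 × 10^-3 × 250.0/20.00 = 0.03755 mol
mass of NaOH = 0.03755 × 40.00 = 1.502 g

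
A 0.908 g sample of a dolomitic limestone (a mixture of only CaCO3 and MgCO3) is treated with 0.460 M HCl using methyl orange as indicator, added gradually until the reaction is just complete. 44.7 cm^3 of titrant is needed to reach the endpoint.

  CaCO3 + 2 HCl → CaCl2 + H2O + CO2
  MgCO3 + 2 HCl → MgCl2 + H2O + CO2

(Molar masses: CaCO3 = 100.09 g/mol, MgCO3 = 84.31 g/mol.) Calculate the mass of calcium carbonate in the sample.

n(HCl) = 0.0447 × 0.460 = 0.0206 mol
Let x = n(CaCO3), y = n(MgCO3).
Titrant: 2x + 2y = 0.0206;  mass: 100.09x + 84.31y = 0.908
Solving, x = 2.61 × 10^-3 mol, y = 7.67 × 10^-3 mol
mass of CaCO3 = 2.61 × 10^-3 × 100.09 = 0.261 g

0.261 g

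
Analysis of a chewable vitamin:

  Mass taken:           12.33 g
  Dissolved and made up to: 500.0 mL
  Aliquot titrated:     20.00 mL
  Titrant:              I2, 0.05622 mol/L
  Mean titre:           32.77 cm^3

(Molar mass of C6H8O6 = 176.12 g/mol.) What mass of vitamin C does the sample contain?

C6H8O6 + I2 → C6H6O6 + 2 HI
n(I2) per titration = 0.03277 × 0.05622 = 1.842 × 10^-3 mol
n(C6H8O6) in each aliquot = 1.842 × 10^-3 mol (1:1 ratio)
n(C6H8O6) in the whole flask = 1.842 × 10^-3 × 500.0/20.00 = 0.04606 mol
mass of C6H8O6 = 0.04606 × 176.12 = 8.112 g

8.112 g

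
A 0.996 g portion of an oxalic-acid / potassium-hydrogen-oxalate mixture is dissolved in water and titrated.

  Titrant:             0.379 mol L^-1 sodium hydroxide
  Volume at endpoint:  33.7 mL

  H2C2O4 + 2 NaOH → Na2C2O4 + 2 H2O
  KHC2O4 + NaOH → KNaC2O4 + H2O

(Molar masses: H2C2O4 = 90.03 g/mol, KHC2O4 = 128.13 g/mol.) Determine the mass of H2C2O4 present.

n(NaOH) = 0.0337 × 0.379 = 0.0128 mol
Let x = n(H2C2O4), y = n(KHC2O4).
Titrant: 2x + 1y = 0.0128;  mass: 90.03x + 128.13y = 0.996
Solving, x = 3.85 × 10^-3 mol, y = 5.07 × 10^-3 mol
mass of H2C2O4 = 3.85 × 10^-3 × 90.03 = 0.347 g

0.347 g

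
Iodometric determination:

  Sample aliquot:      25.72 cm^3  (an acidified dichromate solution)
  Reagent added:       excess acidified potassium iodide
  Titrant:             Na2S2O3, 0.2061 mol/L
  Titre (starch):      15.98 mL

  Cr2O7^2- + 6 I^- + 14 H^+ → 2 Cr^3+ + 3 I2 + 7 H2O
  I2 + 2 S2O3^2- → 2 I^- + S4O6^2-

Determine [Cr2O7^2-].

0.02134 mol/L

n(S2O3^2-) = 0.01598 × 0.2061 = 3.293 × 10^-3 mol
n(I2) = n(S2O3^2-)/2 = 1.647 × 10^-3 mol
From the 1:3 ratio, n(Cr2O7^2-) in the aliquot = 1/3 × 1.647 × 10^-3 = 5.489 × 10^-4 mol
[Cr2O7^2-] = 5.489 × 10^-4 / 0.02572 = 0.02134 mol/L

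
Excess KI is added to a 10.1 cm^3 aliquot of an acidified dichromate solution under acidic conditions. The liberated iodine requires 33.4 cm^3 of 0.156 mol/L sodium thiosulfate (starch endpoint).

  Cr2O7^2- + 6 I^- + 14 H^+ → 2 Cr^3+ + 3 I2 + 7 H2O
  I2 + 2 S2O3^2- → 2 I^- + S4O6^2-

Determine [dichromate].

n(S2O3^2-) = 0.0334 × 0.156 = 5.21 × 10^-3 mol
n(I2) = n(S2O3^2-)/2 = 2.61 × 10^-3 mol
From the 1:3 ratio, n(Cr2O7^2-) in the aliquot = 1/3 × 2.61 × 10^-3 = 8.68 × 10^-4 mol
[Cr2O7^2-] = 8.68 × 10^-4 / 0.0101 = 0.0860 mol/L

0.0860 mol/L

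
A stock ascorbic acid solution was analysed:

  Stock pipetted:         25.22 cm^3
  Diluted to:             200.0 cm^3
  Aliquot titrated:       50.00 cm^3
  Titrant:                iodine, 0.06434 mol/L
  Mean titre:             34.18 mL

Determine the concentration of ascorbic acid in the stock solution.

0.3488 mol/L

C6H8O6 + I2 → C6H6O6 + 2 HI
n(I2) = 0.03418 × 0.06434 = 2.199 × 10^-3 mol
n(C6H8O6) in the aliquot = 2.199 × 10^-3 mol (1:1 ratio)
[C6H8O6]_dilute = 2.199 × 10^-3 / 0.05000 = 0.04398 mol/L
Dilution factor = 200.0 / 25.22 = 7.930
[C6H8O6]_stock = 0.04398 × 7.930 = 0.3488 mol/L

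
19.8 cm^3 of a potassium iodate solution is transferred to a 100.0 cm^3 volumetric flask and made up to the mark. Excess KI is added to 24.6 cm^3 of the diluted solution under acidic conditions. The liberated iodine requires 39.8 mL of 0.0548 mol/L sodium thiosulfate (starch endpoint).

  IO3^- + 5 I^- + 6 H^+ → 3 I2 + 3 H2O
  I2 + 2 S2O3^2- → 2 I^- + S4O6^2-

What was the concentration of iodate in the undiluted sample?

0.0746 mol/L

n(S2O3^2-) = 0.0398 × 0.0548 = 2.18 × 10^-3 mol
n(I2) = n(S2O3^2-)/2 = 1.09 × 10^-3 mol
From the 1:3 ratio, n(IO3^-) in the aliquot = 1/3 × 1.09 × 10^-3 = 3.64 × 10^-4 mol
[IO3^-]_dilute = 3.64 × 10^-4 / 0.0246 = 0.0148 mol/L
[IO3^-]_original = 0.0148 × 100.0/19.8 = 0.0746 mol/L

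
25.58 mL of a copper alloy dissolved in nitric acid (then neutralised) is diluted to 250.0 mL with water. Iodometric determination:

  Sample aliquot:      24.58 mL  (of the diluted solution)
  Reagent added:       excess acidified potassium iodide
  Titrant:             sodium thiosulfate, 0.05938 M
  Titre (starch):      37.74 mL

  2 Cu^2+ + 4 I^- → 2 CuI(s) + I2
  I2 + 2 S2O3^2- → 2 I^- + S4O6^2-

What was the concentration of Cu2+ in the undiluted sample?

0.8910 M

n(S2O3^2-) = 0.03774 × 0.05938 = 2.241 × 10^-3 mol
n(I2) = n(S2O3^2-)/2 = 1.121 × 10^-3 mol
From the 2:1 ratio, n(Cu2+) in the aliquot = 2/1 × 1.121 × 10^-3 = 2.241 × 10^-3 mol
[Cu2+]_dilute = 2.241 × 10^-3 / 0.02458 = 0.09117 mol/L
[Cu2+]_original = 0.09117 × 250.0/25.58 = 0.8910 mol/L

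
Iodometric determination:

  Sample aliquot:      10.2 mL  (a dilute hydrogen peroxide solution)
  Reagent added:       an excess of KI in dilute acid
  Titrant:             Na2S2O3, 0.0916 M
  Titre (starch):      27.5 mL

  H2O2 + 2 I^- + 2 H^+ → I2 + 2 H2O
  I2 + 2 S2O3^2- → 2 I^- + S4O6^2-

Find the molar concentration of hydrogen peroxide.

0.123 M

n(S2O3^2-) = 0.0275 × 0.0916 = 2.52 × 10^-3 mol
n(I2) = n(S2O3^2-)/2 = 1.26 × 10^-3 mol
n(H2O2) in the aliquot = 1.26 × 10^-3 mol (1:1 ratio)
[H2O2] = 1.26 × 10^-3 / 0.0102 = 0.123 mol/L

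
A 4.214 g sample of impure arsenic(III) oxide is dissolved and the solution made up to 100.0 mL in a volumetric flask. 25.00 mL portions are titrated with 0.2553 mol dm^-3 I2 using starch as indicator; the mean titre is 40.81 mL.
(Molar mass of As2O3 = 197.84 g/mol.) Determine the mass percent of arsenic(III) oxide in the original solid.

As2O3 + 2 I2 + 2 H2O → As2O5 + 4 HI
n(I2) per titration = 0.04081 × 0.2553 = 0.01042 mol
From the 1:2 ratio, n(As2O3) in each aliquot = 1/2 × 0.01042 = 5.209 × 10^-3 mol
n(As2O3) in the whole flask = 5.209 × 10^-3 × 100.0/25.00 = 0.02084 mol
mass of As2O3 = 0.02084 × 197.84 = 4.123 g
% As2O3 = 4.123 / 4.214 × 100 = 97.83 %

97.83 %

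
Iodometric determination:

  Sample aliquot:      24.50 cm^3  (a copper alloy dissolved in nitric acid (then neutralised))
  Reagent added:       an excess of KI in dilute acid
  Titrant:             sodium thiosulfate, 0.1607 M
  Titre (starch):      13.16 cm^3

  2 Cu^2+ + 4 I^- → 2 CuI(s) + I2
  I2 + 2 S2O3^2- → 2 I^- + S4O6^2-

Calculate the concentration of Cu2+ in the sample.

n(S2O3^2-) = 0.01316 × 0.1607 = 2.115 × 10^-3 mol
n(I2) = n(S2O3^2-)/2 = 1.057 × 10^-3 mol
From the 2:1 ratio, n(Cu2+) in the aliquot = 2/1 × 1.057 × 10^-3 = 2.115 × 10^-3 mol
[Cu2+] = 2.115 × 10^-3 / 0.02450 = 0.08632 mol/L

0.08632 M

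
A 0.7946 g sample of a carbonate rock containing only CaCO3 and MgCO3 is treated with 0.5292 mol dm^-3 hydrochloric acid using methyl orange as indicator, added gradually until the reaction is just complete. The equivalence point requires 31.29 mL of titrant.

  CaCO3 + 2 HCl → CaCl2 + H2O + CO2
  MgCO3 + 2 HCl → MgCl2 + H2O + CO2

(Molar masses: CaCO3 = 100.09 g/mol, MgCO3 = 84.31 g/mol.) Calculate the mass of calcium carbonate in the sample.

0.6125 g

n(HCl) = 0.03129 × 0.5292 = 0.01656 mol
Let x = n(CaCO3), y = n(MgCO3).
Titrant: 2x + 2y = 0.01656;  mass: 100.09x + 84.31y = 0.7946
Solving, x = 6.120 × 10^-3 mol, y = 2.160 × 10^-3 mol
mass of CaCO3 = 6.120 × 10^-3 × 100.09 = 0.6125 g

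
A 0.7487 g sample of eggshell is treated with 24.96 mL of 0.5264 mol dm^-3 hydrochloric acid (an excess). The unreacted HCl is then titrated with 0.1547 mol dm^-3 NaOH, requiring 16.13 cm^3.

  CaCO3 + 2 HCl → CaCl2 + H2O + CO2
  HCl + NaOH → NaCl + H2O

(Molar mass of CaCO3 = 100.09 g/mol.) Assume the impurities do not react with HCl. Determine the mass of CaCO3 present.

0.5327 g

n(HCl) added = 0.02496 × 0.5264 = 0.01314 mol
n(NaOH) used in back-titration = 0.01613 × 0.1547 = 2.495 × 10^-3 mol
n(HCl) left over = 2.495 × 10^-3 mol (1:1 ratio)
n(HCl) consumed by analyte = 0.01314 − 2.495 × 10^-3 = 0.01064 mol
From the 1:2 ratio, n(CaCO3) = 1/2 × 0.01064 = 5.322 × 10^-3 mol
mass of CaCO3 = 5.322 × 10^-3 × 100.09 = 0.5327 g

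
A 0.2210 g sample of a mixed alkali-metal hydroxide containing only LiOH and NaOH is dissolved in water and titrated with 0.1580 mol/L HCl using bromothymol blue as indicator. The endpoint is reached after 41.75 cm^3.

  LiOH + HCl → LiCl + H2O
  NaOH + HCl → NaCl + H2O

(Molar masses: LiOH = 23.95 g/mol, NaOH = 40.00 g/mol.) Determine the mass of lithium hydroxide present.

n(HCl) = 0.04175 × 0.1580 = 6.596 × 10^-3 mol
Let x = n(LiOH), y = n(NaOH).
Titrant: 1x + 1y = 6.596 × 10^-3;  mass: 23.95x + 40.00y = 0.2210
Solving, x = 2.670 × 10^-3 mol, y = 3.926 × 10^-3 mol
mass of LiOH = 2.670 × 10^-3 × 23.95 = 0.06396 g

0.06396 g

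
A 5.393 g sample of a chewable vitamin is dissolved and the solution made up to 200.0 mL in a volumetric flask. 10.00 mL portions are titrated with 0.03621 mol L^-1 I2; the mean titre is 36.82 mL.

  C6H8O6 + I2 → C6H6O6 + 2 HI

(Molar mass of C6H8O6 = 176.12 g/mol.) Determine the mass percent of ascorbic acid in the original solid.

n(I2) per titration = 0.03682 × 0.03621 = 1.333 × 10^-3 mol
n(C6H8O6) in each aliquot = 1.333 × 10^-3 mol (1:1 ratio)
n(C6H8O6) in the whole flask = 1.333 × 10^-3 × 200.0/10.00 = 0.02667 mol
mass of C6H8O6 = 0.02667 × 176.12 = 4.696 g
% C6H8O6 = 4.696 / 5.393 × 100 = 87.08 %

87.08 %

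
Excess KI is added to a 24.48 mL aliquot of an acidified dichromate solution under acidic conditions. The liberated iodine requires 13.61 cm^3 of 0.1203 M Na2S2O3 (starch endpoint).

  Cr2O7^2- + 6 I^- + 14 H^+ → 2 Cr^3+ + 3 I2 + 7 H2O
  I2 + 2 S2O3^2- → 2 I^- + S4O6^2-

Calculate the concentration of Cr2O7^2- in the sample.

0.01115 M

n(S2O3^2-) = 0.01361 × 0.1203 = 1.637 × 10^-3 mol
n(I2) = n(S2O3^2-)/2 = 8.186 × 10^-4 mol
From the 1:3 ratio, n(Cr2O7^2-) in the aliquot = 1/3 × 8.186 × 10^-4 = 2.729 × 10^-4 mol
[Cr2O7^2-] = 2.729 × 10^-4 / 0.02448 = 0.01115 mol/L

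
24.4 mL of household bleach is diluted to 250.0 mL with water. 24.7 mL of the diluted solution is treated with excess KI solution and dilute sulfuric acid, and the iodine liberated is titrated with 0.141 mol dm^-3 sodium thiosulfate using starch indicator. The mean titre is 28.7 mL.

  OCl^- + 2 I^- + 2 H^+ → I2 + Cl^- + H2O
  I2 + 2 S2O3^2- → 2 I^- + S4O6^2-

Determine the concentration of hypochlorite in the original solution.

0.839 mol/L

n(S2O3^2-) = 0.0287 × 0.141 = 4.05 × 10^-3 mol
n(I2) = n(S2O3^2-)/2 = 2.02 × 10^-3 mol
n(OCl^-) in the aliquot = 2.02 × 10^-3 mol (1:1 ratio)
[OCl^-]_dilute = 2.02 × 10^-3 / 0.0247 = 0.0819 mol/L
[OCl^-]_original = 0.0819 × 250.0/24.4 = 0.839 mol/L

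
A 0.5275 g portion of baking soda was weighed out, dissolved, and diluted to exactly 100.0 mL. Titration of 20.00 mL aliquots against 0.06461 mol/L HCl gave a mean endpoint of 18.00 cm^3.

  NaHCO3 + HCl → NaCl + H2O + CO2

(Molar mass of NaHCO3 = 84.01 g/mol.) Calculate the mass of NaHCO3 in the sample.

0.4885 g

n(HCl) per titration = 0.01800 × 0.06461 = 1.163 × 10^-3 mol
n(NaHCO3) in each aliquot = 1.163 × 10^-3 mol (1:1 ratio)
n(NaHCO3) in the whole flask = 1.163 × 10^-3 × 100.0/20.00 = 5.815 × 10^-3 mol
mass of NaHCO3 = 5.815 × 10^-3 × 84.01 = 0.4885 g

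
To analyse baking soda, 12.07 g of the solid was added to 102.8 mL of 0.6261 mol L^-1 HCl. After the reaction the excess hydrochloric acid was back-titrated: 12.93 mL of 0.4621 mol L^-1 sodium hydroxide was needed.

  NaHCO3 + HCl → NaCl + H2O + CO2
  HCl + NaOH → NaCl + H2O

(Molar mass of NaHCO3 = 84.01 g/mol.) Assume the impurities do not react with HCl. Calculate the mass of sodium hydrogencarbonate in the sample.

n(HCl) added = 0.1028 × 0.6261 = 0.06436 mol
n(NaOH) used in back-titration = 0.01293 × 0.4621 = 5.975 × 10^-3 mol
n(HCl) left over = 5.975 × 10^-3 mol (1:1 ratio)
n(HCl) consumed by analyte = 0.06436 − 5.975 × 10^-3 = 0.05839 mol
n(NaHCO3) = 0.05839 mol (1:1 ratio)
mass of NaHCO3 = 0.05839 × 84.01 = 4.905 g

4.905 g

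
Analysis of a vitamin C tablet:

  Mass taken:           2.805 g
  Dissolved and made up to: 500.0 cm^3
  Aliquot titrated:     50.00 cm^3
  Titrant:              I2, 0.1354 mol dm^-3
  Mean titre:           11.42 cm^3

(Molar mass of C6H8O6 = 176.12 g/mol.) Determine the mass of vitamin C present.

2.723 g

C6H8O6 + I2 → C6H6O6 + 2 HI
n(I2) per titration = 0.01142 × 0.1354 = 1.546 × 10^-3 mol
n(C6H8O6) in each aliquot = 1.546 × 10^-3 mol (1:1 ratio)
n(C6H8O6) in the whole flask = 1.546 × 10^-3 × 500.0/50.00 = 0.01546 mol
mass of C6H8O6 = 0.01546 × 176.12 = 2.723 g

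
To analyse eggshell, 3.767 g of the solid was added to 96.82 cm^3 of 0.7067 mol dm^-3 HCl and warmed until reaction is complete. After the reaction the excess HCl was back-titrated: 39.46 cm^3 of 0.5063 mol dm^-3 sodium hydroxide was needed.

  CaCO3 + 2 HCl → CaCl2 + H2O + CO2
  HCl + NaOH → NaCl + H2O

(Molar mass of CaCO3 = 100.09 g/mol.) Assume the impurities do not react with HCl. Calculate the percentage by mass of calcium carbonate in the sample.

64.36 %

n(HCl) added = 0.09682 × 0.7067 = 0.06842 mol
n(NaOH) used in back-titration = 0.03946 × 0.5063 = 0.01998 mol
n(HCl) left over = 0.01998 mol (1:1 ratio)
n(HCl) consumed by analyte = 0.06842 − 0.01998 = 0.04844 mol
From the 1:2 ratio, n(CaCO3) = 1/2 × 0.04844 = 0.02422 mol
mass of CaCO3 = 0.02422 × 100.09 = 2.424 g
% CaCO3 = 2.424 / 3.767 × 100 = 64.36 %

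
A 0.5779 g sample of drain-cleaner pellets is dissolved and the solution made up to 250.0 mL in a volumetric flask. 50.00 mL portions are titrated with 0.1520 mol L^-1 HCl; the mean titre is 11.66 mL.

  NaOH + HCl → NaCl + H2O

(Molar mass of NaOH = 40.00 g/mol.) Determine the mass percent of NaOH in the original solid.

61.34 %

n(HCl) per titration = 0.01166 × 0.1520 = 1.772 × 10^-3 mol
n(NaOH) in each aliquot = 1.772 × 10^-3 mol (1:1 ratio)
n(NaOH) in the whole flask = 1.772 × 10^-3 × 250.0/50.00 = 8.862 × 10^-3 mol
mass of NaOH = 8.862 × 10^-3 × 40.00 = 0.3545 g
% NaOH = 0.3545 / 0.5779 × 100 = 61.34 %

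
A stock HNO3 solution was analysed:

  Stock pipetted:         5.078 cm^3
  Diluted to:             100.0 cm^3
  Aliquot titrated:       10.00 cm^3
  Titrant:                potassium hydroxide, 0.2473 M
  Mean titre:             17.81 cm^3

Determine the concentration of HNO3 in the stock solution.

HNO3 + KOH → KNO3 + H2O
n(KOH) = 0.01781 × 0.2473 = 4.404 × 10^-3 mol
n(HNO3) in the aliquot = 4.404 × 10^-3 mol (1:1 ratio)
[HNO3]_dilute = 4.404 × 10^-3 / 0.01000 = 0.4404 mol/L
Dilution factor = 100.0 / 5.078 = 19.69
[HNO3]_stock = 0.4404 × 19.69 = 8.674 mol/L

8.674 M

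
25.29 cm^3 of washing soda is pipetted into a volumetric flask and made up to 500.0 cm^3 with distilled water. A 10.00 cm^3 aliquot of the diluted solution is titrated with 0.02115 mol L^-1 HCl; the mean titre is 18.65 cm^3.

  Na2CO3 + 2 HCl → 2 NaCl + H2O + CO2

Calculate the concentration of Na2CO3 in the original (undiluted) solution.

0.3899 mol/L

n(HCl) = 0.01865 × 0.02115 = 3.944 × 10^-4 mol
From the 1:2 ratio, n(Na2CO3) in the aliquot = 1/2 × 3.944 × 10^-4 = 1.972 × 10^-4 mol
[Na2CO3]_dilute = 1.972 × 10^-4 / 0.01000 = 0.01972 mol/L
Dilution factor = 500.0 / 25.29 = 19.77
[Na2CO3]_stock = 0.01972 × 19.77 = 0.3899 mol/L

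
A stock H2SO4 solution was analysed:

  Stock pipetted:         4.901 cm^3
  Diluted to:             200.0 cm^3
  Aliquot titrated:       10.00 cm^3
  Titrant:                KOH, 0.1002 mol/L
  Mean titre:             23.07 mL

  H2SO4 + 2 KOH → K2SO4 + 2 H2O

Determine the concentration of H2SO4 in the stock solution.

4.717 mol/L

n(KOH) = 0.02307 × 0.1002 = 2.312 × 10^-3 mol
From the 1:2 ratio, n(H2SO4) in the aliquot = 1/2 × 2.312 × 10^-3 = 1.156 × 10^-3 mol
[H2SO4]_dilute = 1.156 × 10^-3 / 0.01000 = 0.1156 mol/L
Dilution factor = 200.0 / 4.901 = 40.81
[H2SO4]_stock = 0.1156 × 40.81 = 4.717 mol/L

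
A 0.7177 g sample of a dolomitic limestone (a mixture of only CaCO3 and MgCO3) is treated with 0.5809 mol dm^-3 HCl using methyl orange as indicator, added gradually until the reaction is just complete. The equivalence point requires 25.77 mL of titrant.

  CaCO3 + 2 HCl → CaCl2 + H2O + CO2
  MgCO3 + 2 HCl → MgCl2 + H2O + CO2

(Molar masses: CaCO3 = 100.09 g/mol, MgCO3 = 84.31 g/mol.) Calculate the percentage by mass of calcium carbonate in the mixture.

76.58 %

n(HCl) = 0.02577 × 0.5809 = 0.01497 mol
Let x = n(CaCO3), y = n(MgCO3).
Titrant: 2x + 2y = 0.01497;  mass: 100.09x + 84.31y = 0.7177
Solving, x = 5.491 × 10^-3 mol, y = 1.994 × 10^-3 mol
mass of CaCO3 = 5.491 × 10^-3 × 100.09 = 0.5496 g
% CaCO3 = 0.5496 / 0.7177 × 100 = 76.58 %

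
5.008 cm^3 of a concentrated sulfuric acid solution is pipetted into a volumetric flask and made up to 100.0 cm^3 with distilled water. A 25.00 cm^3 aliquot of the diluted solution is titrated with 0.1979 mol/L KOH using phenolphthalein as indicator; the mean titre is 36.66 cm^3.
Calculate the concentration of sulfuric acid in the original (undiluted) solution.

H2SO4 + 2 KOH → K2SO4 + 2 H2O
n(KOH) = 0.03666 × 0.1979 = 7.255 × 10^-3 mol
From the 1:2 ratio, n(H2SO4) in the aliquot = 1/2 × 7.255 × 10^-3 = 3.628 × 10^-3 mol
[H2SO4]_dilute = 3.628 × 10^-3 / 0.02500 = 0.1451 mol/L
Dilution factor = 100.0 / 5.008 = 19.97
[H2SO4]_stock = 0.1451 × 19.97 = 2.897 mol/L

2.897 mol/L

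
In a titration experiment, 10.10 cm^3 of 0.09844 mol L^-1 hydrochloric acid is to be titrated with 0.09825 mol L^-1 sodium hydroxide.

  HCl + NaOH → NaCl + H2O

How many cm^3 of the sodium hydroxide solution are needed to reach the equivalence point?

n(HCl) = 0.01010 L × 0.09844 mol/L = 9.942 × 10^-4 mol
n(NaOH) = 9.942 × 10^-4 mol (1:1 stoichiometry)
V(NaOH) = 9.942 × 10^-4 mol / 0.09825 mol/L = 0.01012 L = 10.12 mL

10.12 mL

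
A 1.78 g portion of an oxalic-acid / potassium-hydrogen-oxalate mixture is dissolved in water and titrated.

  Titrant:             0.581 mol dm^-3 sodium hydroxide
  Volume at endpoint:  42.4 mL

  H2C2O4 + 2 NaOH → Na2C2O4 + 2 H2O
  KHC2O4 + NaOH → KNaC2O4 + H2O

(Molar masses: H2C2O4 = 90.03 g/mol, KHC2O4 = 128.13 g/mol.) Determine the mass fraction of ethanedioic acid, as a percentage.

n(NaOH) = 0.0424 × 0.581 = 0.0246 mol
Let x = n(H2C2O4), y = n(KHC2O4).
Titrant: 2x + 1y = 0.0246;  mass: 90.03x + 128.13y = 1.78
Solving, x = 8.28 × 10^-3 mol, y = 8.07 × 10^-3 mol
mass of H2C2O4 = 8.28 × 10^-3 × 90.03 = 0.745 g
% H2C2O4 = 0.745 / 1.78 × 100 = 41.9 %

41.9 %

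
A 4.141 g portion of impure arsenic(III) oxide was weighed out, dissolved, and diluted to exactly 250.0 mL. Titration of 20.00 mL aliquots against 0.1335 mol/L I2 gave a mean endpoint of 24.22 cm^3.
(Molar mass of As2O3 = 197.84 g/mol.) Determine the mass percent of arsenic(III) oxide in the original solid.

96.55 %

As2O3 + 2 I2 + 2 H2O → As2O5 + 4 HI
n(I2) per titration = 0.02422 × 0.1335 = 3.233 × 10^-3 mol
From the 1:2 ratio, n(As2O3) in each aliquot = 1/2 × 3.233 × 10^-3 = 1.617 × 10^-3 mol
n(As2O3) in the whole flask = 1.617 × 10^-3 × 250.0/20.00 = 0.02021 mol
mass of As2O3 = 0.02021 × 197.84 = 3.998 g
% As2O3 = 3.998 / 4.141 × 100 = 96.55 %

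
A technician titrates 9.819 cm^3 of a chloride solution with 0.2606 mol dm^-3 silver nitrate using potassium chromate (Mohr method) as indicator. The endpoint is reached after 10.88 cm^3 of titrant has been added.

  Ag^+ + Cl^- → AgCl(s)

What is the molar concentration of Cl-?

n(AgNO3) = 0.01088 L × 0.2606 mol/L = 2.835 × 10^-3 mol
n(Cl-) = 2.835 × 10^-3 mol (1:1 mole ratio)
[Cl-] = 2.835 × 10^-3 mol / 0.009819 L = 0.2888 mol/L

0.2888 mol/L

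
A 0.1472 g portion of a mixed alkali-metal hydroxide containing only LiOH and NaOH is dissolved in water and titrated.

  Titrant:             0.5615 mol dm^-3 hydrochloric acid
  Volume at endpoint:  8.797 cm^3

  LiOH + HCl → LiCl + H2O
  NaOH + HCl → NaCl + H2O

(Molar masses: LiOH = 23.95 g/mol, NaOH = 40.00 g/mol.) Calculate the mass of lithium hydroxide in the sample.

0.07518 g

n(HCl) = 0.008797 × 0.5615 = 4.940 × 10^-3 mol
Let x = n(LiOH), y = n(NaOH).
Titrant: 1x + 1y = 4.940 × 10^-3;  mass: 23.95x + 40.00y = 0.1472
Solving, x = 3.139 × 10^-3 mol, y = 1.801 × 10^-3 mol
mass of LiOH = 3.139 × 10^-3 × 23.95 = 0.07518 g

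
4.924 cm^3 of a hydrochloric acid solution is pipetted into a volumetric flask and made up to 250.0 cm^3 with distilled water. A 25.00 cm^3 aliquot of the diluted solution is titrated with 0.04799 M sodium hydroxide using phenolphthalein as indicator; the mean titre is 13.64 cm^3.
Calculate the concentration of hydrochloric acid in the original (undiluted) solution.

HCl + NaOH → NaCl + H2O
n(NaOH) = 0.01364 × 0.04799 = 6.546 × 10^-4 mol
n(HCl) in the aliquot = 6.546 × 10^-4 mol (1:1 ratio)
[HCl]_dilute = 6.546 × 10^-4 / 0.02500 = 0.02618 mol/L
Dilution factor = 250.0 / 4.924 = 50.77
[HCl]_stock = 0.02618 × 50.77 = 1.329 mol/L

1.329 M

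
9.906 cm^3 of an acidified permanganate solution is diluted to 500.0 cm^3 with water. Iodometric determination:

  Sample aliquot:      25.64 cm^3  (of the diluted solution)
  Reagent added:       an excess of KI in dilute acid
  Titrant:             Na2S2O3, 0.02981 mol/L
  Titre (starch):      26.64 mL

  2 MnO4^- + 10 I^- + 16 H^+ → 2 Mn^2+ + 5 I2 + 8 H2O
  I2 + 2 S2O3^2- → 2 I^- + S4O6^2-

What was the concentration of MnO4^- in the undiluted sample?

n(S2O3^2-) = 0.02664 × 0.02981 = 7.941 × 10^-4 mol
n(I2) = n(S2O3^2-)/2 = 3.971 × 10^-4 mol
From the 2:5 ratio, n(MnO4^-) in the aliquot = 2/5 × 3.971 × 10^-4 = 1.588 × 10^-4 mol
[MnO4^-]_dilute = 1.588 × 10^-4 / 0.02564 = 0.006195 mol/L
[MnO4^-]_original = 0.006195 × 500.0/9.906 = 0.3127 mol/L

0.3127 mol/L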